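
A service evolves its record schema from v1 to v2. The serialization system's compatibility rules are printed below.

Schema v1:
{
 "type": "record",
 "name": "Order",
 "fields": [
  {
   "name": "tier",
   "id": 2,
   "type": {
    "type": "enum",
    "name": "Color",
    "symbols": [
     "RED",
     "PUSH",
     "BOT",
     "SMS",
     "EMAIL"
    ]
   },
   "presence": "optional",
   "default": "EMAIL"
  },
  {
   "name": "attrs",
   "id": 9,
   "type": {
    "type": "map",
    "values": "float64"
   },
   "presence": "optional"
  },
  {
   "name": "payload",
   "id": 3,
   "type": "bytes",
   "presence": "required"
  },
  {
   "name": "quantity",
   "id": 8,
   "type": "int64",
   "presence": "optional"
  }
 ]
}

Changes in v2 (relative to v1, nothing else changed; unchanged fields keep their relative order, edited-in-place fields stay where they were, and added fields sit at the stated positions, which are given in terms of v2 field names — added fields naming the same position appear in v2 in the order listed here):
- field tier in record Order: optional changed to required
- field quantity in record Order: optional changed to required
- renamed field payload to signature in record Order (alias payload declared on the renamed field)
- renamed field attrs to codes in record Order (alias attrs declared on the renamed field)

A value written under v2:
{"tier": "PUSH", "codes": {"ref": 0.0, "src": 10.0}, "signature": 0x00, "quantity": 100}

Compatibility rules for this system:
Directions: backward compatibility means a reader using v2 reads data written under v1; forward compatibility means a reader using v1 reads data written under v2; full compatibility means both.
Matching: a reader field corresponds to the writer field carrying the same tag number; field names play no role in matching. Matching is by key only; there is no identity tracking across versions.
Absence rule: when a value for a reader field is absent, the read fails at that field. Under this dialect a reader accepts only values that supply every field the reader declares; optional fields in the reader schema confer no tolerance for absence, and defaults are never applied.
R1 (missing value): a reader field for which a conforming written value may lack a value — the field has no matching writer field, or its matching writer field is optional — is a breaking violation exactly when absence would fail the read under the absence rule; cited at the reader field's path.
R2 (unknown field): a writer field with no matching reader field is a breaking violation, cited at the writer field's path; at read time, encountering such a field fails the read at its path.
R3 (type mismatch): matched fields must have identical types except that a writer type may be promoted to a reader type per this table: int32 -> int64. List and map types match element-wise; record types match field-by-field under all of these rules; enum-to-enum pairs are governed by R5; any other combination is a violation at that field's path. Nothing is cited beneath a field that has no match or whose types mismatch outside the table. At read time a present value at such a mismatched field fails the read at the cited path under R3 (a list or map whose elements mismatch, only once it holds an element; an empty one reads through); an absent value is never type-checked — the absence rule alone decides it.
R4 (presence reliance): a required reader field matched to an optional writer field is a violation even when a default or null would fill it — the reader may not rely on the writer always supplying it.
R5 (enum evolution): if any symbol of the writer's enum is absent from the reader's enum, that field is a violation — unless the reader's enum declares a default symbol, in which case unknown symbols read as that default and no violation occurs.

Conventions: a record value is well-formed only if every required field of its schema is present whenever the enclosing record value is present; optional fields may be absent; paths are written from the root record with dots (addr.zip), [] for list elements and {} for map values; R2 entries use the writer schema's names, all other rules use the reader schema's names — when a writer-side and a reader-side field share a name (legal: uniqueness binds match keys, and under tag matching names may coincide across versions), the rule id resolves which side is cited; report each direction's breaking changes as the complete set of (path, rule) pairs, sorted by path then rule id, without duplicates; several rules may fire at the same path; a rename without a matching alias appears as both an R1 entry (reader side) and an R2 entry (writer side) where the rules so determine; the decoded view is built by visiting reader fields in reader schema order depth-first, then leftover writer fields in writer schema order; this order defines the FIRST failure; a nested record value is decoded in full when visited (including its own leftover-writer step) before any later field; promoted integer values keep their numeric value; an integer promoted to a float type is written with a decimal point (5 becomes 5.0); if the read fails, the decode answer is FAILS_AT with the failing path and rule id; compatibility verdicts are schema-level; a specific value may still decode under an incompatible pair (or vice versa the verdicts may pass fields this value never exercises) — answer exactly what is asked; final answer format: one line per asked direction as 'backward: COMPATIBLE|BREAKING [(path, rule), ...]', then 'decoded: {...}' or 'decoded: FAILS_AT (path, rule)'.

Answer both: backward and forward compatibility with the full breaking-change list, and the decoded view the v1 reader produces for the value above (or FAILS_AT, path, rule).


arrows below run writer -> reader for Order
backward for Order (reader v2, writer v1):
  writer optional, Color -> Color: reader tier maps from writer tier
  writer optional, map<string, float64> -> map<string, float64>: reader codes maps from writer attrs
  writer required, bytes -> bytes: reader signature maps from writer payload
  writer optional, int64 -> int64: reader quantity maps from writer quantity
  violation R1 at codes
  violation R1 at quantity
  violation R4 at quantity
  violation R1 at tier
  violation R4 at tier
  => backward: BREAKING (5)
forward for Order (reader v1, writer v2):
  writer required, Color -> Color: reader tier maps from writer tier
  writer optional, map<string, float64> -> map<string, float64>: reader attrs maps from writer codes
  writer required, bytes -> bytes: reader payload maps from writer signature
  writer required, int64 -> int64: reader quantity maps from writer quantity
  violation R1 at attrs
  => forward: BREAKING (1)
decoding the Order value with the v1 reader:
  tier := "PUSH"
  attrs := {"ref": 0.0, "src": 10.0} (from writer codes)
  payload := 0x00 (from writer signature)
  quantity := 100
  => decoded: {"tier": "PUSH", "attrs": {"ref": 0.0, "src": 10.0}, "payload": 0x00, "quantity": 100}

backward: BREAKING [(codes, R1), (quantity, R1), (quantity, R4), (tier, R1), (tier, R4)]; forward: BREAKING [(attrs, R1)]; decoded: {"tier": "PUSH", "attrs": {"ref": 0.0, "src": 10.0}, "payload": 0x00, "quantity": 100}


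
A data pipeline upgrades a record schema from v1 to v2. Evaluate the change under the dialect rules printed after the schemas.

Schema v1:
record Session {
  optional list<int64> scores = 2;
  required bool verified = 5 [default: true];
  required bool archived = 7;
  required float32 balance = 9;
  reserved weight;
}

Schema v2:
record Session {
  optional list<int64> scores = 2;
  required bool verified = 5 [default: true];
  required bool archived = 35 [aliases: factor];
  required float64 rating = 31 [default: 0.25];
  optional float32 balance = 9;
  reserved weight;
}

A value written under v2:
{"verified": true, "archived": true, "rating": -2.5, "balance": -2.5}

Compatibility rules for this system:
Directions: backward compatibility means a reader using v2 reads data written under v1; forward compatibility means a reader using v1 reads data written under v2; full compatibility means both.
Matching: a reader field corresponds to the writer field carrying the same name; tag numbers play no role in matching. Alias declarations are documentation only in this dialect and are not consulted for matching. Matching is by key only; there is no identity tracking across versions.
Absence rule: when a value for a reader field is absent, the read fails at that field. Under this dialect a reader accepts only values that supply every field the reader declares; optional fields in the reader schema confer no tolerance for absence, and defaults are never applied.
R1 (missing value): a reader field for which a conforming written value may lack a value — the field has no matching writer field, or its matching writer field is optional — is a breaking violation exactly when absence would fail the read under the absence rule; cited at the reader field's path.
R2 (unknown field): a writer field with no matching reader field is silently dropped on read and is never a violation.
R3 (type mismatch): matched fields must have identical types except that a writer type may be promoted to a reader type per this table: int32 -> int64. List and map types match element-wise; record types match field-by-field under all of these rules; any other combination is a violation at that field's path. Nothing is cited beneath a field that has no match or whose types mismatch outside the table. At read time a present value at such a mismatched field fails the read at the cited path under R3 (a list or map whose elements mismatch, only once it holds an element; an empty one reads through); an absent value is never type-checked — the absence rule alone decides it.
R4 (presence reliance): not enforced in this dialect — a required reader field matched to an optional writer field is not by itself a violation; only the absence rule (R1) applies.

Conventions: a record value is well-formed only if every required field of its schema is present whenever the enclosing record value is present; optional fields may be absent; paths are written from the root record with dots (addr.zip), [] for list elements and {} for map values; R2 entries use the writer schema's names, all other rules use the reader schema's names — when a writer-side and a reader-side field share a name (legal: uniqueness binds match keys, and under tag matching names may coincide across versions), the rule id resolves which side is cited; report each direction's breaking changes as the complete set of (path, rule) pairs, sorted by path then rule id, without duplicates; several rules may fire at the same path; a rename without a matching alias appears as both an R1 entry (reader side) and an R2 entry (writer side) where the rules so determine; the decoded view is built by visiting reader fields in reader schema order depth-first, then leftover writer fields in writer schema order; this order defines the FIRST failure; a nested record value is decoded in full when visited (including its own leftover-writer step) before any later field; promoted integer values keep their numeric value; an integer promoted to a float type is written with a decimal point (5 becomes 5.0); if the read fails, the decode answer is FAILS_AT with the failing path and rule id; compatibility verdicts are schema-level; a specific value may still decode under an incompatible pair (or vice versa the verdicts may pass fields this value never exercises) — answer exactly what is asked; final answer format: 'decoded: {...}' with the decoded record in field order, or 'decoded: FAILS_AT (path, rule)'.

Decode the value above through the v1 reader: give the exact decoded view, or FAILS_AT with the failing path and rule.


decoded: FAILS_AT (scores, R1)

arrows below run writer -> reader for Session
decode walk for Session under reader schema v1:
  read fails at scores under R1 (no fill)
  => FAILS_AT (scores, R1)
checking off the Session differences that do not matter here:
  field balance in record Session: required changed to optional -> shifts the Session verdicts, not this decode
  field archived in record Session: tag 7 changed to 35 -> triggers nothing under the printed rules; the Session answer is the same either way
  added field rating to record Session: required float64, tag 31, default 0.25 (in v2 it sits immediately before balance) -> shifts the Session verdicts, not this decode


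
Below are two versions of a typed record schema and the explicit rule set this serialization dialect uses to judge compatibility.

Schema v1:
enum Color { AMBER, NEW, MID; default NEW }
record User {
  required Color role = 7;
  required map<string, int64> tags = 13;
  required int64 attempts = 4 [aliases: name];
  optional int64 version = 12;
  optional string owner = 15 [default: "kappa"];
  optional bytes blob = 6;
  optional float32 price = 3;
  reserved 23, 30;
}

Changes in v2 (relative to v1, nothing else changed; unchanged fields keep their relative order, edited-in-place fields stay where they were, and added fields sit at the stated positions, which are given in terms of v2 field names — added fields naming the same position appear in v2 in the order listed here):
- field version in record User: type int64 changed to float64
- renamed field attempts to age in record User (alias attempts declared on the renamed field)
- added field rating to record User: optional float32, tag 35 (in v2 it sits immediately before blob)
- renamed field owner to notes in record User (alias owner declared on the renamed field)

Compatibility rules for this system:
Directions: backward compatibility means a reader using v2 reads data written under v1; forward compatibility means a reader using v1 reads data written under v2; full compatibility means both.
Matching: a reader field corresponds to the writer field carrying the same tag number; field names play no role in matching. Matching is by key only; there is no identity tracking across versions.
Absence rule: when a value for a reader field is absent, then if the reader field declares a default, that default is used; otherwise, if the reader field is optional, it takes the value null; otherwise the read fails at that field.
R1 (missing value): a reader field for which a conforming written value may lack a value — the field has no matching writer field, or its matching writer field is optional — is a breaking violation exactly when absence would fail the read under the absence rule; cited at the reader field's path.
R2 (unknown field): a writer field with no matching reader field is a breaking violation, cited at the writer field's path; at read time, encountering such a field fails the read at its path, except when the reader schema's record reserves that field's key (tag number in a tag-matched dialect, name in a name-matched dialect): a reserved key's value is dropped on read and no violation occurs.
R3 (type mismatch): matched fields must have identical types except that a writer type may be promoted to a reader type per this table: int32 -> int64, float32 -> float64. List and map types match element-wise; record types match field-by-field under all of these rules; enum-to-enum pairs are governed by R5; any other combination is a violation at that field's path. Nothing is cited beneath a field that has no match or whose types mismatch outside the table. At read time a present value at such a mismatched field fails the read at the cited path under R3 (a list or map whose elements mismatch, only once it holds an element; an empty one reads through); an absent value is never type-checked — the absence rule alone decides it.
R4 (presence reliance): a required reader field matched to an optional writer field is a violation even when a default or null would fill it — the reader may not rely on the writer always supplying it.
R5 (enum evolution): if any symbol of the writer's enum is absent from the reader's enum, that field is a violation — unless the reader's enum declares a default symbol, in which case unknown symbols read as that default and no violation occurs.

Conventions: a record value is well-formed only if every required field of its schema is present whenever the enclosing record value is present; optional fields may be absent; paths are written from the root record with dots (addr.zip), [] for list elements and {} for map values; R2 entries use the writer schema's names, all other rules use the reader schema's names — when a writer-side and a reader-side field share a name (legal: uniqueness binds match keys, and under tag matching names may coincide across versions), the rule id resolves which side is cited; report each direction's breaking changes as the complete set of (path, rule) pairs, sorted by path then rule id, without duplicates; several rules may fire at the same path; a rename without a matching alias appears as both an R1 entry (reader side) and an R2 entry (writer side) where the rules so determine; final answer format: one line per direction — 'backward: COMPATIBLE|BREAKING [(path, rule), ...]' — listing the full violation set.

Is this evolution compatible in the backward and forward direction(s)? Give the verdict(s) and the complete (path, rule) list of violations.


backward: BREAKING [(version, R3)]; forward: BREAKING [(rating, R2), (version, R3)]

in User below, arrows point writer -> reader
checking backward for User: reader v2 against writer v1:
  role: Color -> Color, writer required; from role
  tags: map<string, int64> -> map<string, int64>, writer required; from tags
  age: int64 -> int64, writer required; from attempts
  version: int64 -> float64, writer optional; from version
  notes: string -> string, writer optional; from owner
  rating: no writer-side match
  blob: bytes -> bytes, writer optional; from blob
  price: float32 -> float32, writer optional; from price
  breaking: (version, R3)
  => backward: BREAKING (1)
checking forward for User: reader v1 against writer v2:
  role: Color -> Color, writer required; from role
  tags: map<string, int64> -> map<string, int64>, writer required; from tags
  attempts: int64 -> int64, writer required; from age
  version: float64 -> int64, writer optional; from version
  owner: string -> string, writer optional; from notes
  blob: bytes -> bytes, writer optional; from blob
  price: float32 -> float32, writer optional; from price
  leftover writer field: rating
  breaking: (rating, R2)
  breaking: (version, R3)
  => forward: BREAKING (2)


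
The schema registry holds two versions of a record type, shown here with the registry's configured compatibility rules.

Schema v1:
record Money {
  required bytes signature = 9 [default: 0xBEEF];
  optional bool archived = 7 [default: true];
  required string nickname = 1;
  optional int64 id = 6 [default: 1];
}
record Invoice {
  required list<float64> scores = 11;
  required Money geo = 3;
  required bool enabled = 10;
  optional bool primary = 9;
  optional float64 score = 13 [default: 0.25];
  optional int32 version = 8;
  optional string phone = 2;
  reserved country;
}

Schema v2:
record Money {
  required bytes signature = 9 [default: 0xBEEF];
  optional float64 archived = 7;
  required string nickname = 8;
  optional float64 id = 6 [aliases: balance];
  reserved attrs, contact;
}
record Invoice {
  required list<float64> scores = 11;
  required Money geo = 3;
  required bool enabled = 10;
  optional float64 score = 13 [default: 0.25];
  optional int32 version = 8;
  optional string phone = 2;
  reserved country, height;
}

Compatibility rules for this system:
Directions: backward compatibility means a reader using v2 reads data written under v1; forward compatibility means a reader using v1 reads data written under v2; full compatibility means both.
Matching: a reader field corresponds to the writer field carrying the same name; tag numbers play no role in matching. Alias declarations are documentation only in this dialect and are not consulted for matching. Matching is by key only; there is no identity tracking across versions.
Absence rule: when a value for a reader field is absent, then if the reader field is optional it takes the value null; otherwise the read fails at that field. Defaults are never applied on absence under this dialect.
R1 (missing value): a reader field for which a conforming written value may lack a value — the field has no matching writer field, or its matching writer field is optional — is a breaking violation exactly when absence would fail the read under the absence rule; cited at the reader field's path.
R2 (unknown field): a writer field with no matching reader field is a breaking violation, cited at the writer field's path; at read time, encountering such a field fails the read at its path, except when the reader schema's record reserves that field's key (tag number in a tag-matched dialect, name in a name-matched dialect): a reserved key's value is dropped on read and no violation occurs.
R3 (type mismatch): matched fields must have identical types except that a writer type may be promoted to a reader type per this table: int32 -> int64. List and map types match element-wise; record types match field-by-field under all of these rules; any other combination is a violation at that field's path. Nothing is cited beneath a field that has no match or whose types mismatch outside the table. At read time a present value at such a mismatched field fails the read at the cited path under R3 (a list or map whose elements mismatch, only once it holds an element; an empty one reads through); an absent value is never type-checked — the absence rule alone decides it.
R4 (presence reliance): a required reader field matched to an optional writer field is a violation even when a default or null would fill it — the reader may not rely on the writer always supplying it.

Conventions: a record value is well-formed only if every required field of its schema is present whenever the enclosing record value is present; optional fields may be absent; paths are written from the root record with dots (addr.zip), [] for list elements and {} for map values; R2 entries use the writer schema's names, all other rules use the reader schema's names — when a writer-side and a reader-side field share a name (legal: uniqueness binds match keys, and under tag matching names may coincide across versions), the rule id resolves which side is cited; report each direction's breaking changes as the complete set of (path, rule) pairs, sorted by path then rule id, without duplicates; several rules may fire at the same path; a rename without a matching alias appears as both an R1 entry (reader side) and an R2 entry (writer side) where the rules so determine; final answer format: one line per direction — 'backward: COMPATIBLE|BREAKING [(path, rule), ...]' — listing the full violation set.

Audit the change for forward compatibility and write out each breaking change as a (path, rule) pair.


forward: BREAKING [(geo.archived, R3), (geo.id, R3)]

in Invoice below, arrows point writer -> reader
forward pass over Invoice, reader schema v1, writer schema v2:
  scores: list<float64> -> list<float64>, writer required; from scores
  geo: Money -> Money, writer required; from geo
  enabled: bool -> bool, writer required; from enabled
  no writer field matches reader primary
  score: float64 -> float64, writer optional; from score
  version: int32 -> int32, writer optional; from version
  phone: string -> string, writer optional; from phone
  geo.signature: bytes -> bytes, writer required; from geo.signature
  geo.archived: float64 -> bool, writer optional; from geo.archived
  geo.nickname: string -> string, writer required; from geo.nickname
  geo.id: float64 -> int64, writer optional; from geo.id
  R3 fires at geo.archived
  R3 fires at geo.id
  => forward: BREAKING (2)
remaining Invoice differences; none change what is asked:
  field nickname in record Money: tag 1 changed to 8 -> no rule fires on it in Invoice's dialect; the asked verdict holds
  removed field primary from record Invoice -> matters only for Invoice's backward compatibility — outside the asked direction


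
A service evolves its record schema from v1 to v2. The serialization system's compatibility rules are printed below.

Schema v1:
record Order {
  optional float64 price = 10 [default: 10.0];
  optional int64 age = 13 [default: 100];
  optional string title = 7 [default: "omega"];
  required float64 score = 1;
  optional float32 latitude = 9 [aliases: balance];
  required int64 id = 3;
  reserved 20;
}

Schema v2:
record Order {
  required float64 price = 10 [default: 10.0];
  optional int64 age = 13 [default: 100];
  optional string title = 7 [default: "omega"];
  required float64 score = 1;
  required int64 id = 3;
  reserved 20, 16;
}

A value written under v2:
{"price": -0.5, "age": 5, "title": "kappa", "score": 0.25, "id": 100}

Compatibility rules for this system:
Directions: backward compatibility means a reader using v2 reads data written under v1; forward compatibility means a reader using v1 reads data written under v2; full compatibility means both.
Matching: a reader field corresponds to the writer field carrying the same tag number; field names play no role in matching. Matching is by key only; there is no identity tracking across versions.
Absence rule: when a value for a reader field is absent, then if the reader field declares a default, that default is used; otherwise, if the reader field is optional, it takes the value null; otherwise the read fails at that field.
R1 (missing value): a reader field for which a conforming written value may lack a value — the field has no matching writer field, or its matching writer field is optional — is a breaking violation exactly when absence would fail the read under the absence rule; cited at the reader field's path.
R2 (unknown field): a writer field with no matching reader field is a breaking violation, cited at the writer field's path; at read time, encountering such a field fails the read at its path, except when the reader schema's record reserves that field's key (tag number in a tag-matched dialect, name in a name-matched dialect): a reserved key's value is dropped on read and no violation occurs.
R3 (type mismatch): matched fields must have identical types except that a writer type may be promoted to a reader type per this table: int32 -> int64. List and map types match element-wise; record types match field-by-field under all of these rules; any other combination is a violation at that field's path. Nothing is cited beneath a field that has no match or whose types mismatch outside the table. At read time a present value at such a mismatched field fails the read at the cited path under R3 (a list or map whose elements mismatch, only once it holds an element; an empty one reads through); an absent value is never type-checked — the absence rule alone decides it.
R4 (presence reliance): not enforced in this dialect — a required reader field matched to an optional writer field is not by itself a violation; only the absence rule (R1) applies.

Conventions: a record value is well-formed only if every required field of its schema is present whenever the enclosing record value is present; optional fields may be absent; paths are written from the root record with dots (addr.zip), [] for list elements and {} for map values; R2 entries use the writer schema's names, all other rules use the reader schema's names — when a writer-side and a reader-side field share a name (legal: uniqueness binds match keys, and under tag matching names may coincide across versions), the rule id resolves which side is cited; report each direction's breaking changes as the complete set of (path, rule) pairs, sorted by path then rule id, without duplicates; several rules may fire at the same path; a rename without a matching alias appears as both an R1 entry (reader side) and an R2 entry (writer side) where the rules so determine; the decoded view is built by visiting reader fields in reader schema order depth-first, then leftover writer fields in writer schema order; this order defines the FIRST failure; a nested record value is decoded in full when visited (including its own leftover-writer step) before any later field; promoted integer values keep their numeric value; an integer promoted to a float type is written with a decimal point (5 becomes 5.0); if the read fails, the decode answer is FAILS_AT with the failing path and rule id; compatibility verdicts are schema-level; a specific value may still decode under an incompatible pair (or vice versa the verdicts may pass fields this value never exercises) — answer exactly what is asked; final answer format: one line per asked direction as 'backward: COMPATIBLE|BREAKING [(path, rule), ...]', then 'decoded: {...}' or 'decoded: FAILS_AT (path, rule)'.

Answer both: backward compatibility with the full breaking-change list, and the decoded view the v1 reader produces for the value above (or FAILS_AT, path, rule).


arrows below run writer -> reader for Order
backward pass over Order, reader schema v2, writer schema v1:
  price: paired with writer price (float64 -> float64; writer optional)
  age: paired with writer age (int64 -> int64; writer optional)
  title: paired with writer title (string -> string; writer optional)
  score: paired with writer score (float64 -> float64; writer required)
  id: paired with writer id (int64 -> int64; writer required)
  writer field latitude has no reader counterpart
  breaking: (latitude, R2)
  => backward verdict for Order: BREAKING, 1 violation(s)
decode walk for Order under reader schema v1:
  price := -0.5
  age := 5
  title := "kappa"
  score := 0.25
  latitude := null (not supplied -> null)
  id := 100
  => decoded: {"price": -0.5, "age": 5, "title": "kappa", "score": 0.25, "latitude": null, "id": 100}
the rest of the Order diff is inert for this question:
  field price in record Order: optional changed to required -> inert for the asked Order verdict: nothing fires

backward: BREAKING [(latitude, R2)]; decoded: {"price": -0.5, "age": 5, "title": "kappa", "score": 0.25, "latitude": null, "id": 100}


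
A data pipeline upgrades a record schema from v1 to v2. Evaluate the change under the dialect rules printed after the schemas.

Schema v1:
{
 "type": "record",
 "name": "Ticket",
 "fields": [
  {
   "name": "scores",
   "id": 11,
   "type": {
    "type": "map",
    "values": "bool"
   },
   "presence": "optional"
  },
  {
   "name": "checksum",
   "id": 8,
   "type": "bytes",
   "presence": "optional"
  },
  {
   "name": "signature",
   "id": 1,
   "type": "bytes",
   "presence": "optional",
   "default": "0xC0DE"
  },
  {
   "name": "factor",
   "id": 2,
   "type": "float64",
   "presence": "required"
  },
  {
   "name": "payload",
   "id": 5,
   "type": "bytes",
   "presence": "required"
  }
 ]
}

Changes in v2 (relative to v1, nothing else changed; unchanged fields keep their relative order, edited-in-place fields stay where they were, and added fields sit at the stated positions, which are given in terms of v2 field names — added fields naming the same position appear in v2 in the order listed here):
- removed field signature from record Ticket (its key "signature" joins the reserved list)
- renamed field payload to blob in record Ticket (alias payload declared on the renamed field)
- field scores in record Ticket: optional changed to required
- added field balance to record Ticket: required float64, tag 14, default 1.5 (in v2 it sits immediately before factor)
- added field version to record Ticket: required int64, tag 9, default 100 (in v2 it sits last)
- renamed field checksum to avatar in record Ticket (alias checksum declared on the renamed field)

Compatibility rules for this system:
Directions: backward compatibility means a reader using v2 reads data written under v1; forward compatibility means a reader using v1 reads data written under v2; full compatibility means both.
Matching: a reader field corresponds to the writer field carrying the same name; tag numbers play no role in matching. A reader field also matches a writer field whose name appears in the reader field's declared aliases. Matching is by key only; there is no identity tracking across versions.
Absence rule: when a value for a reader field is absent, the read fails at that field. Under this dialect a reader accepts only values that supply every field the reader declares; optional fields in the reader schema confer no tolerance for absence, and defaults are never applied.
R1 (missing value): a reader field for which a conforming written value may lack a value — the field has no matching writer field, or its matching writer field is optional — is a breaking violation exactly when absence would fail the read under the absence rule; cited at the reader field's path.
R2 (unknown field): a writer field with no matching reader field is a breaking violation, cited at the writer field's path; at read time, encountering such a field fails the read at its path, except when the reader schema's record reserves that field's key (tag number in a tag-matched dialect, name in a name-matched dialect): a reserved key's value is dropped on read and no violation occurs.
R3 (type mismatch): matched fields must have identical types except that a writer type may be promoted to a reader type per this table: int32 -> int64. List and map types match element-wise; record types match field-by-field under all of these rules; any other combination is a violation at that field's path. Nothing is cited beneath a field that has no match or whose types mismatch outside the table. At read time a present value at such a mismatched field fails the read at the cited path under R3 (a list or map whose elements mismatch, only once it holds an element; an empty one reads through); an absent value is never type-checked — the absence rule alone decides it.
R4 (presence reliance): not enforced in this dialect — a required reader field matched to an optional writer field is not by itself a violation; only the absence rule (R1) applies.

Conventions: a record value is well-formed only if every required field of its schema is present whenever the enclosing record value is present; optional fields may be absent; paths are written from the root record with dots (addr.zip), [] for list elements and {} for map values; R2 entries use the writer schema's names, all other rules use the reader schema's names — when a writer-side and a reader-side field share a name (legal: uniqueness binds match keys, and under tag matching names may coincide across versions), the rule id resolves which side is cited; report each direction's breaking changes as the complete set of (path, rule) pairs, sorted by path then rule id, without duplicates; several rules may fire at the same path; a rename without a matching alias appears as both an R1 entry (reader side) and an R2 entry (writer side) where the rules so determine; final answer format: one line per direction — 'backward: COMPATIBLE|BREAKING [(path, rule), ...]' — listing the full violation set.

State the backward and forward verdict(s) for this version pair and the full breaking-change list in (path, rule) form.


backward: BREAKING [(avatar, R1), (balance, R1), (scores, R1), (version, R1)]; forward: BREAKING [(avatar, R2), (balance, R2), (blob, R2), (checksum, R1), (payload, R1), (signature, R1), (version, R2)]

each type pair in Ticket: writer, then reader
backward for Ticket (reader v2, writer v1):
  scores: map<string, bool> -> map<string, bool>, writer optional; from scores
  avatar: bytes -> bytes, writer optional; from checksum
  balance has no writer counterpart
  factor: float64 -> float64, writer required; from factor
  blob: bytes -> bytes, writer required; from payload
  version has no writer counterpart
  writer field signature has no reader counterpart
  R1 fires at avatar
  R1 fires at balance
  R1 fires at scores
  R1 fires at version
  => backward verdict for Ticket: BREAKING, 4 violation(s)
forward for Ticket (reader v1, writer v2):
  scores: map<string, bool> -> map<string, bool>, writer required; from scores
  checksum has no writer counterpart
  signature has no writer counterpart
  factor: float64 -> float64, writer required; from factor
  payload has no writer counterpart
  writer field avatar has no reader counterpart
  writer field balance has no reader counterpart
  writer field blob has no reader counterpart
  writer field version has no reader counterpart
  R2 fires at avatar
  R2 fires at balance
  R2 fires at blob
  R1 fires at checksum
  R1 fires at payload
  R1 fires at signature
  R2 fires at version
  => forward verdict for Ticket: BREAKING, 7 violation(s)


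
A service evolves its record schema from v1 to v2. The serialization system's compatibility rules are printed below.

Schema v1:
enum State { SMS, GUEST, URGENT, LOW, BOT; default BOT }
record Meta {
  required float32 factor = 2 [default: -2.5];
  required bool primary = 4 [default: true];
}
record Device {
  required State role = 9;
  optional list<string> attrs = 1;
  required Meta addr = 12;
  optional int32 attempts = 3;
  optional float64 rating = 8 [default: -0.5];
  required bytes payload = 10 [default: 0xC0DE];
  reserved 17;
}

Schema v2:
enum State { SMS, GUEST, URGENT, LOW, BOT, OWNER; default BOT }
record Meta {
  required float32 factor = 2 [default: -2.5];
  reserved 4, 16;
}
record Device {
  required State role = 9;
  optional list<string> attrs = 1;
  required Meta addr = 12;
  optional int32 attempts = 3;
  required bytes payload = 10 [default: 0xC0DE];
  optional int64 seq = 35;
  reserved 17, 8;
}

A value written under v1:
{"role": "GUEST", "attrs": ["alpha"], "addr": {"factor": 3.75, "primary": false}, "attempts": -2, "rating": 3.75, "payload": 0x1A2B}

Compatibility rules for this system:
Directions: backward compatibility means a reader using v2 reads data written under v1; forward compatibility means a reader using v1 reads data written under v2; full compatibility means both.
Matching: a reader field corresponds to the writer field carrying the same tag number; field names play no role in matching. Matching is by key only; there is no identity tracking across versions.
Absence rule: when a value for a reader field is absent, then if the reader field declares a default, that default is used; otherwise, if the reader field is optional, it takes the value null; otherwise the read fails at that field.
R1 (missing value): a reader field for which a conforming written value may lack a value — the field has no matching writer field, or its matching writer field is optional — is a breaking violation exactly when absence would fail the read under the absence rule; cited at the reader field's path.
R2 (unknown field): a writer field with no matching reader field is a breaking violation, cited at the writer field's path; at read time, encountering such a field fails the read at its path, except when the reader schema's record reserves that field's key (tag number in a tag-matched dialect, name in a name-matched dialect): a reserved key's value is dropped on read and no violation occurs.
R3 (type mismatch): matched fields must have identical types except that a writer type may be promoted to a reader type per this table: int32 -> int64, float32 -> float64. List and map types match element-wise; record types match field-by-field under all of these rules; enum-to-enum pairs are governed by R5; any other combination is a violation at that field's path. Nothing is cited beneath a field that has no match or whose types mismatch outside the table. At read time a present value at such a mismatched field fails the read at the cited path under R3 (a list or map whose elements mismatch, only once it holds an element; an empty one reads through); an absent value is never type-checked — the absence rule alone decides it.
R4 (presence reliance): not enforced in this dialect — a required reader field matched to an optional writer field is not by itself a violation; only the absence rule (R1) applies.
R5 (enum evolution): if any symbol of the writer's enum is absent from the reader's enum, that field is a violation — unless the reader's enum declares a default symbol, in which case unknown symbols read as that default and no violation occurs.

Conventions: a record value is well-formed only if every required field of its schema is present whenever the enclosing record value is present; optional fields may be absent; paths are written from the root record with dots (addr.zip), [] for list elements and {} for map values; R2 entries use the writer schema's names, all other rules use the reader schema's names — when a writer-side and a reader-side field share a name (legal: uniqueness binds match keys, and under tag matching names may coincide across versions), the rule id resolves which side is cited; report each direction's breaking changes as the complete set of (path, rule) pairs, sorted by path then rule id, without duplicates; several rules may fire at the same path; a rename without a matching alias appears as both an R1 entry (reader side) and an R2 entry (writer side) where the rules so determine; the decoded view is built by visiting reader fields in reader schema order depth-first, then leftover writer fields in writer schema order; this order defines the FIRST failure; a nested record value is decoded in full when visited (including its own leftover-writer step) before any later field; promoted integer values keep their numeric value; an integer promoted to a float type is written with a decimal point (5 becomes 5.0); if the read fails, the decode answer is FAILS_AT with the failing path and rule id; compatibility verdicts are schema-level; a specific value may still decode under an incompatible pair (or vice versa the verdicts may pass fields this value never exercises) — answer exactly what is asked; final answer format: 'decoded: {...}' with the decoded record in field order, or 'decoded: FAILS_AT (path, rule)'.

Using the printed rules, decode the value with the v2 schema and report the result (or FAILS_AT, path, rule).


decoded: {"role": "GUEST", "attrs": ["alpha"], "addr": {"factor": 3.75}, "attempts": -2, "payload": 0x1A2B, "seq": null}

each type pair in Device: writer, then reader
decode (reader v2):
  role := "GUEST"
  attrs := ["alpha"]
  addr.factor := 3.75
  writer addr.primary: reserved -> dropped
  attempts := -2
  payload := 0x1A2B
  seq := null (not supplied -> null)
  writer rating: reserved -> dropped
  => decoded: {"role": "GUEST", "attrs": ["alpha"], "addr": {"factor": 3.75}, "attempts": -2, "payload": 0x1A2B, "seq": null}
remaining Device differences; none change what is asked:
  enum State (field role in record Device): symbol OWNER added -> fires no rule on Device under this dialect and leaves the result unchanged
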